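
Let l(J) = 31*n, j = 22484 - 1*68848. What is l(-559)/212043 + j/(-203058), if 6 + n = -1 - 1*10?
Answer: 1620691681/7176171249 ≈ 0.22584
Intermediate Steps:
n = -17 (n = -6 + (-1 - 1*10) = -6 + (-1 - 10) = -6 - 11 = -17)
j = -46364 (j = 22484 - 68848 = -46364)
l(J) = -527 (l(J) = 31*(-17) = -527)
l(-559)/212043 + j/(-203058) = -527/212043 - 46364/(-203058) = -527*1/212043 - 46364*(-1/203058) = -527/212043 + 23182/101529 = 1620691681/7176171249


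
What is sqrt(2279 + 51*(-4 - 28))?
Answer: sqrt(647) ≈ 25.436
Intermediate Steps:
sqrt(2279 + 51*(-4 - 28)) = sqrt(2279 + 51*(-32)) = sqrt(2279 - 1632) = sqrt(647)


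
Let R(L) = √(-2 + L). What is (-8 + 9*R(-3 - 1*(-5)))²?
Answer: 64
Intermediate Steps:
(-8 + 9*R(-3 - 1*(-5)))² = (-8 + 9*√(-2 + (-3 - 1*(-5))))² = (-8 + 9*√(-2 + (-3 + 5)))² = (-8 + 9*√(-2 + 2))² = (-8 + 9*√0)² = (-8 + 9*0)² = (-8 + 0)² = (-8)² = 64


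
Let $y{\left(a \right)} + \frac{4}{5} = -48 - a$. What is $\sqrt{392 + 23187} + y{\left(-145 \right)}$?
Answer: $\frac{481}{5} + \sqrt{23579} \approx 249.75$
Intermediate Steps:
$y{\left(a \right)} = - \frac{244}{5} - a$ ($y{\left(a \right)} = - \frac{4}{5} - \left(48 + a\right) = - \frac{244}{5} - a$)
$\sqrt{392 + 23187} + y{\left(-145 \right)} = \sqrt{392 + 23187} - - \frac{481}{5} = \sqrt{23579} + \left(- \frac{244}{5} + 145\right) = \sqrt{23579} + \frac{481}{5} = \frac{481}{5} + \sqrt{23579}$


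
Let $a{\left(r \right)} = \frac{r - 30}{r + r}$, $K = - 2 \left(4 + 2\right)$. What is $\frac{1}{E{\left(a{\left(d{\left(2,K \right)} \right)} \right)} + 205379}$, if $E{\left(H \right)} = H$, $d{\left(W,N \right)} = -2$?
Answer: $\frac{1}{205387} \approx 4.8689 \cdot 10^{-6}$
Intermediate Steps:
$K = -12$ ($K = \left(-2\right) 6 = -12$)
$a{\left(r \right)} = \frac{-30 + r}{2 r}$
$\frac{1}{E{\left(a{\left(d{\left(2,K \right)} \right)} \right)} + 205379} = \frac{1}{\frac{-30 - 2}{2 \left(-2\right)} + 205379} = \frac{1}{\frac{1}{2} \left(- \frac{1}{2}\right) \left(-32\right) + 205379} = \frac{1}{8 + 205379} = \frac{1}{205387}$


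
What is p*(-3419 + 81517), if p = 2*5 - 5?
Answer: 390490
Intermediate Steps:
p = 5 (p = 10 - 5 = 5)
p*(-3419 + 81517) = 5*(-3419 + 81517) = 5*78098 = 390490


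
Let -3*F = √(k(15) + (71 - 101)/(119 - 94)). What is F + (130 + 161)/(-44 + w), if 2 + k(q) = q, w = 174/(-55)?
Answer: -16005/2594 - √295/15 ≈ -7.3150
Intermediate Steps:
w = -174/55 (w = 174*(-1/55) = -174/55 ≈ -3.1636)
k(q) = -2 + q
F = -√295/15 (F = -√((-2 + 15) + (71 - 101)/(119 - 94))/3 = -√(13 - 30/25)/3 = -√(13 - 30*1/25)/3 = -√(13 - 6/5)/3 = -√295/15 ≈ -1.1450)
F + (130 + 161)/(-44 + w) = -√295/15 + (130 + 161)/(-44 - 174/55) = -√295/15 + 291/(-2594/55) = -√295/15 + 291*(-55/2594) = -√295/15 - 16005/2594 = -16005/2594 - √295/15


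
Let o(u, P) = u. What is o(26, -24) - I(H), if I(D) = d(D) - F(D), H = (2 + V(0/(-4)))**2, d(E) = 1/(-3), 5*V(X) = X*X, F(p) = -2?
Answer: 73/3 ≈ 24.333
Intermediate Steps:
V(X) = X**2/5 (V(X) = (X*X)/5 = X**2/5)
d(E) = -1/3
H = 4 (H = (2 + (0/(-4))**2/5)**2 = (2 + (0*(-1/4))**2/5)**2 = (2 + (1/5)*0**2)**2 = (2 + (1/5)*0)**2 = (2 + 0)**2 = 2**2 = 4)
I(D) = 5/3 (I(D) = -1/3 - 1*(-2) = -1/3 + 2 = 5/3)
o(26, -24) - I(H) = 26 - 1*5/3 = 26 - 5/3 = 73/3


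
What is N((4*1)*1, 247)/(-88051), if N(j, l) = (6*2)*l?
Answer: -2964/88051 ≈ -0.033662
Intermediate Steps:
N(j, l) = 12*l
N((4*1)*1, 247)/(-88051) = (12*247)/(-88051) = 2964*(-1/88051) = -2964/88051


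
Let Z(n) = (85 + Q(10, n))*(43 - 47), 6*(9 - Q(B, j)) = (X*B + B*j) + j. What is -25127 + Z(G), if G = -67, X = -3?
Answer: -78043/3 ≈ -26014.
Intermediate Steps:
Q(B, j) = 9 + B/2 - j/6 - B*j/6 (Q(B, j) = 9 - ((-3*B + B*j) + j)/6 = 9 - (j - 3*B + B*j)/6 = 9 + (B/2 - j/6 - B*j/6) = 9 + B/2 - j/6 - B*j/6)
Z(n) = -396 + 22*n/3 (Z(n) = (85 + (9 + (½)*10 - n/6 - ⅙*10*n))*(43 - 47) = (85 + (9 + 5 - n/6 - 5*n/3))*(-4) = (85 + (14 - 11*n/6))*(-4) = (99 - 11*n/6)*(-4) = -396 + 22*n/3)
-25127 + Z(G) = -25127 + (-396 + (22/3)*(-67)) = -25127 + (-396 - 1474/3) = -25127 - 2662/3 = -78043/3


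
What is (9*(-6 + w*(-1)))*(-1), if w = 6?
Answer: 108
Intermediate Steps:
(9*(-6 + w*(-1)))*(-1) = (9*(-6 + 6*(-1)))*(-1) = (9*(-6 - 6))*(-1) = (9*(-12))*(-1) = -108*(-1) = 108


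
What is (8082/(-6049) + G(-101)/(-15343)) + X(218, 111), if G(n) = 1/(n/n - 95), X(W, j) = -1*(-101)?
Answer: 869480113863/8724121858 ≈ 99.664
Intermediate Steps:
X(W, j) = 101
G(n) = -1/94 (G(n) = 1/(1 - 95) = 1/(-94) = -1/94)
(8082/(-6049) + G(-101)/(-15343)) + X(218, 111) = (8082/(-6049) - 1/94/(-15343)) + 101 = (8082*(-1/6049) - 1/94*(-1/15343)) + 101 = (-8082/6049 + 1/1442242) + 101 = -11656193795/8724121858 + 101 = 869480113863/8724121858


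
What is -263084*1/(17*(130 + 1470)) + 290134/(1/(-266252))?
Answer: -525291552888171/6800 ≈ -7.7249e+10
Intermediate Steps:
-263084*1/(17*(130 + 1470)) + 290134/(1/(-266252)) = -263084/(17*1600) + 290134/(-1/266252) = -263084/27200 + 290134*(-266252) = -263084*1/27200 - 77248757768 = -65771/6800 - 77248757768 = -525291552888171/6800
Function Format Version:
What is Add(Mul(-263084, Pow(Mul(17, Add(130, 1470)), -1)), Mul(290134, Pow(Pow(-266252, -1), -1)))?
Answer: Rational(-525291552888171, 6800) ≈ -7.7249e+10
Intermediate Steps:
Add(Mul(-263084, Pow(Mul(17, Add(130, 1470)), -1)), Mul(290134, Pow(Pow(-266252, -1), -1))) = Add(Mul(-263084, Pow(Mul(17, 1600), -1)), Mul(290134, Pow(Rational(-1, 266252), -1))) = Add(Mul(-263084, Pow(27200, -1)), Mul(290134, -266252)) = Add(Mul(-263084, Rational(1, 27200)), -77248757768) = Add(Rational(-65771, 6800), -77248757768) = Rational(-525291552888171, 6800)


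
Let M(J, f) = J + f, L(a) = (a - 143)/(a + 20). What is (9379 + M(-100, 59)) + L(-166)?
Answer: 1363657/146 ≈ 9340.1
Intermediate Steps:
L(a) = (-143 + a)/(20 + a)
(9379 + M(-100, 59)) + L(-166) = (9379 + (-100 + 59)) + (-143 - 166)/(20 - 166) = (9379 - 41) - 309/(-146) = 9338 - 1/146*(-309) = 9338 + 309/146 = 1363657/146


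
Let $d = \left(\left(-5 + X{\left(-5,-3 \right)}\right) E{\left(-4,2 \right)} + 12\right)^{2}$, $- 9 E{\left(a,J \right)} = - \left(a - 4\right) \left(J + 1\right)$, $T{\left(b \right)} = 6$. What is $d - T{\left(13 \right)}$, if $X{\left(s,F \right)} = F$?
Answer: $\frac{9946}{9} \approx 1105.1$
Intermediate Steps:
$E{\left(a,J \right)} = \frac{\left(1 + J\right) \left(-4 + a\right)}{9}$ ($E{\left(a,J \right)} = - \frac{\left(-1\right) \left(a - 4\right) \left(J + 1\right)}{9} = - \frac{\left(-1\right) \left(-4 + a\right) \left(1 + J\right)}{9} = - \frac{\left(-1\right) \left(1 + J\right) \left(-4 + a\right)}{9} = \frac{\left(1 + J\right) \left(-4 + a\right)}{9}$)
$d = \frac{10000}{9}$ ($d = \left(\left(-5 - 3\right) \left(- \frac{4}{9} - \frac{8}{9} + \frac{1}{9} \left(-4\right) + \frac{1}{9} \cdot 2 \left(-4\right)\right) + 12\right)^{2} = \left(- 8 \left(- \frac{4}{9} - \frac{8}{9} - \frac{4}{9} - \frac{8}{9}\right) + 12\right)^{2} = \left(\left(-8\right) \left(- \frac{8}{3}\right) + 12\right)^{2} = \left(\frac{64}{3} + 12\right)^{2} = \left(\frac{100}{3}\right)^{2} = \frac{10000}{9} \approx 1111.1$)
$d - T{\left(13 \right)} = \frac{10000}{9} - 6 = \frac{9946}{9}$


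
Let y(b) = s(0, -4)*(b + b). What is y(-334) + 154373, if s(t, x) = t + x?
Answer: 157045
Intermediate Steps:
y(b) = -8*b (y(b) = (0 - 4)*(b + b) = -8*b)
y(-334) + 154373 = -8*(-334) + 154373 = 2672 + 154373 = 157045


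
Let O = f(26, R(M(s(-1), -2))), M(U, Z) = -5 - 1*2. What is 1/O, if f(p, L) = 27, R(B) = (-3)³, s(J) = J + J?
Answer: 1/27 ≈ 0.037037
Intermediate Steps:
s(J) = 2*J
M(U, Z) = -7 (M(U, Z) = -5 - 2 = -7)
R(B) = -27
O = 27
1/O = 1/27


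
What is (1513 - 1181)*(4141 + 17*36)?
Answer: 1577996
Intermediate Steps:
(1513 - 1181)*(4141 + 17*36) = 332*(4141 + 612) = 332*4753 = 1577996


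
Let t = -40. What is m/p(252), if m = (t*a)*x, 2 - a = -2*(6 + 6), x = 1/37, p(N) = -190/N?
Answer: 26208/703 ≈ 37.280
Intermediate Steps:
x = 1/37 ≈ 0.027027
a = 26 (a = 2 - (-2)*(6 + 6) = 2 - (-2)*12 = 2 - 1*(-24) = 2 + 24 = 26)
m = -1040/37 (m = -40*26*(1/37) = -1040*1/37 = -1040/37 ≈ -28.108)
m/p(252) = -1040/(37*((-190/252))) = -1040/(37*((-190*1/252))) = -1040/(37*(-95/126)) = -1040/37*(-126/95) = 26208/703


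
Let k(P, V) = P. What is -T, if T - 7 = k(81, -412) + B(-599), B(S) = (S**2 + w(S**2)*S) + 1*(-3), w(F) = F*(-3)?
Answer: -645124283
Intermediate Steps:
w(F) = -3*F
B(S) = -3 + S**2 - 3*S**3 (B(S) = (S**2 + (-3*S**2)*S) + 1*(-3) = (S**2 - 3*S**3) - 3 = -3 + S**2 - 3*S**3)
T = 645124283 (T = 7 + (81 + (-3 + (-599)**2 - 3*(-599)**3)) = 7 + (81 + (-3 + 358801 - 3*(-214921799))) = 7 + (81 + (-3 + 358801 + 644765397)) = 7 + (81 + 645124195) = 7 + 645124276 = 645124283)
-T = -1*645124283 = -645124283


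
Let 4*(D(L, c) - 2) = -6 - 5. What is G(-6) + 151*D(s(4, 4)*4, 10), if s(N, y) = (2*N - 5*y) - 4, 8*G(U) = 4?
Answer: -451/4 ≈ -112.75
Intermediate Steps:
G(U) = 1/2 (G(U) = (1/8)*4 = 1/2)
s(N, y) = -4 - 5*y + 2*N (s(N, y) = (-5*y + 2*N) - 4 = -4 - 5*y + 2*N)
D(L, c) = -3/4 (D(L, c) = 2 + (-6 - 5)/4 = 2 + (1/4)*(-11) = 2 - 11/4 = -3/4)
G(-6) + 151*D(s(4, 4)*4, 10) = 1/2 + 151*(-3/4) = 1/2 - 453/4 = -451/4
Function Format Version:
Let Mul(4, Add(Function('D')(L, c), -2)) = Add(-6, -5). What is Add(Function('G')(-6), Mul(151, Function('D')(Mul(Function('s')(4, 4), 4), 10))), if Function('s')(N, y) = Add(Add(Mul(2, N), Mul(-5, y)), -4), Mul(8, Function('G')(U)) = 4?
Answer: Rational(-451, 4) ≈ -112.75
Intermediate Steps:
Function('G')(U) = Rational(1, 2) (Function('G')(U) = Mul(Rational(1, 8), 4) = Rational(1, 2))
Function('s')(N, y) = Add(-4, Mul(-5, y), Mul(2, N)) (Function('s')(N, y) = Add(Add(Mul(-5, y), Mul(2, N)), -4) = Add(-4, Mul(-5, y), Mul(2, N)))
Function('D')(L, c) = Rational(-3, 4) (Function('D')(L, c) = Add(2, Mul(Rational(1, 4), Add(-6, -5))) = Add(2, Mul(Rational(1, 4), -11)) = Add(2, Rational(-11, 4)) = Rational(-3, 4))
Add(Function('G')(-6), Mul(151, Function('D')(Mul(Function('s')(4, 4), 4), 10))) = Add(Rational(1, 2), Mul(151, Rational(-3, 4))) = Add(Rational(1, 2), Rational(-453, 4)) = Rational(-451, 4)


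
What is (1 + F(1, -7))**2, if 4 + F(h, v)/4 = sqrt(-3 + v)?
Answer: 65 - 120*I*sqrt(10) ≈ 65.0 - 379.47*I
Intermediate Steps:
F(h, v) = -16 + 4*sqrt(-3 + v)
(1 + F(1, -7))**2 = (1 + (-16 + 4*sqrt(-3 - 7)))**2 = (1 + (-16 + 4*sqrt(-10)))**2 = (1 + (-16 + 4*(I*sqrt(10))))**2 = (1 + (-16 + 4*I*sqrt(10)))**2 = (-15 + 4*I*sqrt(10))**2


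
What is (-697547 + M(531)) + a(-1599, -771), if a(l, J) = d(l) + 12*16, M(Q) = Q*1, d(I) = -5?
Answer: -696829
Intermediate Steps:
M(Q) = Q
a(l, J) = 187 (a(l, J) = -5 + 12*16 = -5 + 192 = 187)
(-697547 + M(531)) + a(-1599, -771) = (-697547 + 531) + 187 = -697016 + 187 = -696829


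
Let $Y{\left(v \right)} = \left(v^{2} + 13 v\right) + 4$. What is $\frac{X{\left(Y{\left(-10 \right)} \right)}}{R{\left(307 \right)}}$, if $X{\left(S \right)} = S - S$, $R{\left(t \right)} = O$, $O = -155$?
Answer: $0$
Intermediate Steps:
$Y{\left(v \right)} = 4 + v^{2} + 13 v$
$R{\left(t \right)} = -155$
$X{\left(S \right)} = 0$
$\frac{X{\left(Y{\left(-10 \right)} \right)}}{R{\left(307 \right)}} = \frac{0}{-155} = 0 \left(- \frac{1}{155}\right) = 0$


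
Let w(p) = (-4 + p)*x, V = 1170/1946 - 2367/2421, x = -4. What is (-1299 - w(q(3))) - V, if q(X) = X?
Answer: -340944777/261737 ≈ -1302.6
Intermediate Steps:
V = -98534/261737 (V = 1170*(1/1946) - 2367*1/2421 = 585/973 - 263/269 = -98534/261737 ≈ -0.37646)
w(p) = 16 - 4*p (w(p) = (-4 + p)*(-4) = 16 - 4*p)
(-1299 - w(q(3))) - V = (-1299 - (16 - 4*3)) - 1*(-98534/261737) = (-1299 - (16 - 12)) + 98534/261737 = (-1299 - 1*4) + 98534/261737 = (-1299 - 4) + 98534/261737 = -1303 + 98534/261737 = -340944777/261737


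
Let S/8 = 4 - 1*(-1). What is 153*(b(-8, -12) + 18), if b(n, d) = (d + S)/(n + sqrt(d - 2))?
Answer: 30090/13 - 714*I*sqrt(14)/13 ≈ 2314.6 - 205.5*I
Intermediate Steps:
S = 40 (S = 8*(4 - 1*(-1)) = 8*(4 + 1) = 8*5 = 40)
b(n, d) = (40 + d)/(n + sqrt(-2 + d)) (b(n, d) = (d + 40)/(n + sqrt(d - 2)) = (40 + d)/(n + sqrt(-2 + d)))
153*(b(-8, -12) + 18) = 153*((40 - 12)/(-8 + sqrt(-2 - 12)) + 18) = 153*(28/(-8 + sqrt(-14)) + 18) = 153*(28/(-8 + I*sqrt(14)) + 18) = 153*(18 + 28/(-8 + I*sqrt(14))) = 2754 + 4284/(-8 + I*sqrt(14))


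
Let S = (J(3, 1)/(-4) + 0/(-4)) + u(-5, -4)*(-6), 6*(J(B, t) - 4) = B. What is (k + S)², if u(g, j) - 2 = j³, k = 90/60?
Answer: 8874441/64 ≈ 1.3866e+5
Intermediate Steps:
J(B, t) = 4 + B/6
k = 3/2 (k = 90*(1/60) = 3/2 ≈ 1.5000)
u(g, j) = 2 + j³
S = 2967/8 (S = ((4 + (⅙)*3)/(-4) + 0/(-4)) + (2 + (-4)³)*(-6) = ((4 + ½)*(-¼) + 0*(-¼)) + (2 - 64)*(-6) = ((9/2)*(-¼) + 0) - 62*(-6) = (-9/8 + 0) + 372 = -9/8 + 372 = 2967/8 ≈ 370.88)
(k + S)² = (3/2 + 2967/8)² = (2979/8)² = 8874441/64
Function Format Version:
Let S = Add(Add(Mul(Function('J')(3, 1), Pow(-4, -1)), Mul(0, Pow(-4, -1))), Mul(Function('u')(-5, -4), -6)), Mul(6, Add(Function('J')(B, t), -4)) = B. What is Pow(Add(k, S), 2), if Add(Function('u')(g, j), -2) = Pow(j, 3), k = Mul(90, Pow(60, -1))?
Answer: Rational(8874441, 64) ≈ 1.3866e+5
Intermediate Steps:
Function('J')(B, t) = Add(4, Mul(Rational(1, 6), B))
k = Rational(3, 2) (k = Mul(90, Rational(1, 60)) = Rational(3, 2) ≈ 1.5000)
Function('u')(g, j) = Add(2, Pow(j, 3))
S = Rational(2967, 8) (S = Add(Add(Mul(Add(4, Mul(Rational(1, 6), 3)), Pow(-4, -1)), Mul(0, Pow(-4, -1))), Mul(Add(2, Pow(-4, 3)), -6)) = Add(Add(Mul(Add(4, Rational(1, 2)), Rational(-1, 4)), Mul(0, Rational(-1, 4))), Mul(Add(2, -64), -6)) = Add(Add(Mul(Rational(9, 2), Rational(-1, 4)), 0), Mul(-62, -6)) = Add(Add(Rational(-9, 8), 0), 372) = Add(Rational(-9, 8), 372) = Rational(2967, 8) ≈ 370.88)
Pow(Add(k, S), 2) = Pow(Add(Rational(3, 2), Rational(2967, 8)), 2) = Pow(Rational(2979, 8), 2) = Rational(8874441, 64)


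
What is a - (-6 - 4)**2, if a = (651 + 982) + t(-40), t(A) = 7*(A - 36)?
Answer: 1001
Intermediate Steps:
t(A) = -252 + 7*A (t(A) = 7*(-36 + A) = -252 + 7*A)
a = 1101 (a = (651 + 982) + (-252 + 7*(-40)) = 1633 + (-252 - 280) = 1633 - 532 = 1101)
a - (-6 - 4)**2 = 1101 - (-6 - 4)**2 = 1101 - 1*(-10)**2 = 1101 - 1*100 = 1101 - 100 = 1001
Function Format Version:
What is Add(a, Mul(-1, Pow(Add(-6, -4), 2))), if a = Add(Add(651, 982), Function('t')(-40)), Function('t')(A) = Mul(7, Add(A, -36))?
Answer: 1001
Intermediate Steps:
Function('t')(A) = Add(-252, Mul(7, A)) (Function('t')(A) = Mul(7, Add(-36, A)) = Add(-252, Mul(7, A)))
a = 1101 (a = Add(Add(651, 982), Add(-252, Mul(7, -40))) = Add(1633, Add(-252, -280)) = Add(1633, -532) = 1101)
Add(a, Mul(-1, Pow(Add(-6, -4), 2))) = Add(1101, Mul(-1, Pow(Add(-6, -4), 2))) = Add(1101, Mul(-1, Pow(-10, 2))) = Add(1101, Mul(-1, 100)) = Add(1101, -100) = 1001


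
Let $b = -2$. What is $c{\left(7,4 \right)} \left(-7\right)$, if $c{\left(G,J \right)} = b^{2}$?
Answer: $-28$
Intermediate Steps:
$c{\left(G,J \right)} = 4$ ($c{\left(G,J \right)} = \left(-2\right)^{2} = 4$)
$c{\left(7,4 \right)} \left(-7\right) = 4 \left(-7\right) = -28$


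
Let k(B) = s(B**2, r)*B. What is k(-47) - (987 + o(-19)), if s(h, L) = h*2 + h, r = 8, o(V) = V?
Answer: -312437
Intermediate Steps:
s(h, L) = 3*h (s(h, L) = 2*h + h = 3*h)
k(B) = 3*B**3 (k(B) = (3*B**2)*B = 3*B**3)
k(-47) - (987 + o(-19)) = 3*(-47)**3 - (987 - 19) = 3*(-103823) - 1*968 = -311469 - 968 = -312437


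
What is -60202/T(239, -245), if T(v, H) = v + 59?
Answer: -30101/149 ≈ -202.02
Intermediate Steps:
T(v, H) = 59 + v
-60202/T(239, -245) = -60202/(59 + 239) = -60202/298 = -60202*1/298 = -30101/149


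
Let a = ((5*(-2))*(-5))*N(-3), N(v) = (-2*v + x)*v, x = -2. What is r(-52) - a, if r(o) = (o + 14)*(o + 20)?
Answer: 1816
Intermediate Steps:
N(v) = v*(-2 - 2*v) (N(v) = (-2*v - 2)*v = (-2 - 2*v)*v = v*(-2 - 2*v))
r(o) = (14 + o)*(20 + o)
a = -600 (a = ((5*(-2))*(-5))*(-2*(-3)*(1 - 3)) = (-10*(-5))*(-2*(-3)*(-2)) = 50*(-12) = -600)
r(-52) - a = (280 + (-52)² + 34*(-52)) - 1*(-600) = (280 + 2704 - 1768) + 600 = 1216 + 600 = 1816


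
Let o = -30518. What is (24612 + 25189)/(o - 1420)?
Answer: -49801/31938 ≈ -1.5593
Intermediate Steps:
(24612 + 25189)/(o - 1420) = (24612 + 25189)/(-30518 - 1420) = 49801/(-31938) = 49801*(-1/31938) = -49801/31938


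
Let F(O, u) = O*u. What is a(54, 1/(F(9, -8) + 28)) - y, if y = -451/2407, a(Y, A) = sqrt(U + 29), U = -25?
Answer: 5265/2407 ≈ 2.1874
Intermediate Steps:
a(Y, A) = 2 (a(Y, A) = sqrt(-25 + 29) = sqrt(4) = 2)
y = -451/2407 (y = -451*1/2407 = -451/2407 ≈ -0.18737)
a(54, 1/(F(9, -8) + 28)) - y = 2 - 1*(-451/2407) = 2 + 451/2407 = 5265/2407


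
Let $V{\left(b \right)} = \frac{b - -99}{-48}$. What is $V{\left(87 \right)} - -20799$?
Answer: $\frac{166361}{8} \approx 20795.0$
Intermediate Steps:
$V{\left(b \right)} = - \frac{33}{16} - \frac{b}{48}$ ($V{\left(b \right)} = \left(b + 99\right) \left(- \frac{1}{48}\right) = \left(99 + b\right) \left(- \frac{1}{48}\right) = - \frac{33}{16} - \frac{b}{48}$)
$V{\left(87 \right)} - -20799 = \left(- \frac{33}{16} - \frac{29}{16}\right) - -20799 = \left(- \frac{33}{16} - \frac{29}{16}\right) + 20799 = - \frac{31}{8} + 20799 = \frac{166361}{8}$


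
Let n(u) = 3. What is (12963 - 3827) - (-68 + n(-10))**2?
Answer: 4911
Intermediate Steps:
(12963 - 3827) - (-68 + n(-10))**2 = (12963 - 3827) - (-68 + 3)**2 = 9136 - 1*(-65)**2 = 9136 - 1*4225 = 9136 - 4225 = 4911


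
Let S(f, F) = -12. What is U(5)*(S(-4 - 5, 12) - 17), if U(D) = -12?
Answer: 348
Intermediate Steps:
U(5)*(S(-4 - 5, 12) - 17) = -12*(-12 - 17) = -12*(-29) = 348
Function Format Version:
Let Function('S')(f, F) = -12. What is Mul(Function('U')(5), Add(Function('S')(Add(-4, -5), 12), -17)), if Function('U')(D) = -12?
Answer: 348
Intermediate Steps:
Mul(Function('U')(5), Add(Function('S')(Add(-4, -5), 12), -17)) = Mul(-12, Add(-12, -17)) = Mul(-12, -29) = 348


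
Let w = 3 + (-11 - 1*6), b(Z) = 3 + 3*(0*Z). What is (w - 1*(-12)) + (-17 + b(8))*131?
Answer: -1836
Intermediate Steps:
b(Z) = 3 (b(Z) = 3 + 3*0 = 3 + 0 = 3)
w = -14 (w = 3 + (-11 - 6) = 3 - 17 = -14)
(w - 1*(-12)) + (-17 + b(8))*131 = (-14 - 1*(-12)) + (-17 + 3)*131 = (-14 + 12) - 14*131 = -2 - 1834 = -1836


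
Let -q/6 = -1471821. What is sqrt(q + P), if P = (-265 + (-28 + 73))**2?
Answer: sqrt(8879326) ≈ 2979.8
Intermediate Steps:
q = 8830926 (q = -6*(-1471821) = 8830926)
P = 48400 (P = (-265 + 45)**2 = (-220)**2 = 48400)
sqrt(q + P) = sqrt(8830926 + 48400) = sqrt(8879326)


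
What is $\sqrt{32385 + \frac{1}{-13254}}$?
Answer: $\frac{\sqrt{2575384734}}{282} \approx 179.96$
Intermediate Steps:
$\sqrt{32385 + \frac{1}{-13254}} = \sqrt{32385 - \frac{1}{13254}} = \sqrt{\frac{429230789}{13254}} = \frac{\sqrt{2575384734}}{282}$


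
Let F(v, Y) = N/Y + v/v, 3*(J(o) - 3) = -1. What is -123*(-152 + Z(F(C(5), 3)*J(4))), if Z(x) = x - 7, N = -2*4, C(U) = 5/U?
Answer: 60311/3 ≈ 20104.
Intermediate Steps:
J(o) = 8/3 (J(o) = 3 + (1/3)*(-1) = 3 - 1/3 = 8/3)
N = -8
F(v, Y) = 1 - 8/Y (F(v, Y) = -8/Y + v/v = -8/Y + 1 = 1 - 8/Y)
Z(x) = -7 + x
-123*(-152 + Z(F(C(5), 3)*J(4))) = -123*(-152 + (-7 + ((-8 + 3)/3)*(8/3))) = -123*(-152 + (-7 + ((1/3)*(-5))*(8/3))) = -123*(-152 + (-7 - 5/3*8/3)) = -123*(-152 + (-7 - 40/9)) = -123*(-152 - 103/9) = -123*(-1471/9) = 60311/3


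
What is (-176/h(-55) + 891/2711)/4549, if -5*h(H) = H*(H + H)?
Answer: 70693/678278645 ≈ 0.00010422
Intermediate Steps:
h(H) = -2*H²/5 (h(H) = -H*(H + H)/5 = -H*2*H/5 = -2*H²/5)
(-176/h(-55) + 891/2711)/4549 = (-176/((-⅖*(-55)²)) + 891/2711)/4549 = (-176/((-⅖*3025)) + 891*(1/2711))*(1/4549) = (-176/(-1210) + 891/2711)*(1/4549) = (-176*(-1/1210) + 891/2711)*(1/4549) = (8/55 + 891/2711)*(1/4549) = (70693/149105)*(1/4549) = 70693/678278645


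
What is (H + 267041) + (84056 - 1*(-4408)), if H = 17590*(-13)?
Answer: 126835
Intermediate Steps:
H = -228670
(H + 267041) + (84056 - 1*(-4408)) = (-228670 + 267041) + (84056 - 1*(-4408)) = 38371 + (84056 + 4408) = 38371 + 88464 = 126835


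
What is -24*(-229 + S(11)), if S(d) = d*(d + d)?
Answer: -312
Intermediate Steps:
S(d) = 2*d² (S(d) = d*(2*d) = 2*d²)
-24*(-229 + S(11)) = -24*(-229 + 2*11²) = -24*(-229 + 2*121) = -24*(-229 + 242) = -24*13 = -312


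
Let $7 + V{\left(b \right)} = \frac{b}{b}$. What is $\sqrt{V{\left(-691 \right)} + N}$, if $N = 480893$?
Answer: $\sqrt{480887} \approx 693.46$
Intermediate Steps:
$V{\left(b \right)} = -6$ ($V{\left(b \right)} = -7 + \frac{b}{b} = -7 + 1 = -6$)
$\sqrt{V{\left(-691 \right)} + N} = \sqrt{-6 + 480893} = \sqrt{480887}$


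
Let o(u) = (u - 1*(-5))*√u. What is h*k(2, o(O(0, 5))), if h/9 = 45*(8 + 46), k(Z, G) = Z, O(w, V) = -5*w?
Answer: 43740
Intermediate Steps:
o(u) = √u*(5 + u) (o(u) = (u + 5)*√u = (5 + u)*√u = √u*(5 + u))
h = 21870 (h = 9*(45*(8 + 46)) = 9*(45*54) = 9*2430 = 21870)
h*k(2, o(O(0, 5))) = 21870*2 = 43740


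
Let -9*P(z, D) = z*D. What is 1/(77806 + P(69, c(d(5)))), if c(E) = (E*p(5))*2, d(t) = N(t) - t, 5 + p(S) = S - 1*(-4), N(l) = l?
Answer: 1/77806 ≈ 1.2852e-5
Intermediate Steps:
p(S) = -1 + S (p(S) = -5 + (S - 1*(-4)) = -5 + (S + 4) = -5 + (4 + S) = -1 + S)
d(t) = 0 (d(t) = t - t = 0)
c(E) = 8*E (c(E) = (E*(-1 + 5))*2 = (E*4)*2 = (4*E)*2 = 8*E)
P(z, D) = -D*z/9 (P(z, D) = -z*D/9 = -D*z/9)
1/(77806 + P(69, c(d(5)))) = 1/(77806 - 1/9*8*0*69) = 1/(77806 - 1/9*0*69) = 1/(77806 + 0) = 1/77806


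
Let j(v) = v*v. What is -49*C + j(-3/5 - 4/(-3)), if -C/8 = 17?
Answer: 1499521/225 ≈ 6664.5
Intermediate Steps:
C = -136 (C = -8*17 = -136)
j(v) = v²
-49*C + j(-3/5 - 4/(-3)) = -49*(-136) + (-3/5 - 4/(-3))² = 6664 + (-3*⅕ - 4*(-⅓))² = 6664 + (-⅗ + 4/3)² = 6664 + (11/15)² = 6664 + 121/225 = 1499521/225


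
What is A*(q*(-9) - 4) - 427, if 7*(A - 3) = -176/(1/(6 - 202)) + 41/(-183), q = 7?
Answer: -423757177/1281 ≈ -3.3080e+5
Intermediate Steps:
A = 6316570/1281 (A = 3 + (-176/(1/(6 - 202)) + 41/(-183))/7 = 3 + (-176/(1/(-196)) + 41*(-1/183))/7 = 3 + (-176/(-1/196) - 41/183)/7 = 3 + (-176*(-196) - 41/183)/7 = 3 + (34496 - 41/183)/7 = 3 + (⅐)*(6312727/183) = 3 + 6312727/1281 = 6316570/1281 ≈ 4931.0)
A*(q*(-9) - 4) - 427 = 6316570*(7*(-9) - 4)/1281 - 427 = 6316570*(-63 - 4)/1281 - 427 = (6316570/1281)*(-67) - 427 = -423210190/1281 - 427 = -423757177/1281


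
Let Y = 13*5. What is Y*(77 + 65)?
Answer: 9230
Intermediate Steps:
Y = 65
Y*(77 + 65) = 65*(77 + 65) = 65*142 = 9230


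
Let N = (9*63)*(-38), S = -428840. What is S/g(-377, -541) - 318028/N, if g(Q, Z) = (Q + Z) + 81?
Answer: 176036594/333963 ≈ 527.11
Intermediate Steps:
g(Q, Z) = 81 + Q + Z
N = -21546 (N = 567*(-38) = -21546)
S/g(-377, -541) - 318028/N = -428840/(81 - 377 - 541) - 318028/(-21546) = -428840/(-837) - 318028*(-1/21546) = -428840*(-1/837) + 159014/10773 = 428840/837 + 159014/10773 = 176036594/333963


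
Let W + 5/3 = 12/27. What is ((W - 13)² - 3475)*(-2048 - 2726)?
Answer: 1265544434/81 ≈ 1.5624e+7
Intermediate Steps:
W = -11/9 (W = -5/3 + 12/27 = -5/3 + 12*(1/27) = -5/3 + 4/9 = -11/9 ≈ -1.2222)
((W - 13)² - 3475)*(-2048 - 2726) = ((-11/9 - 13)² - 3475)*(-2048 - 2726) = ((-128/9)² - 3475)*(-4774) = (16384/81 - 3475)*(-4774) = -265091/81*(-4774) = 1265544434/81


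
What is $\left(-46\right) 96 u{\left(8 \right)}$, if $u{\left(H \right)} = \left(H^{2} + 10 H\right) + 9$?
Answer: $-675648$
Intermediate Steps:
$u{\left(H \right)} = 9 + H^{2} + 10 H$
$\left(-46\right) 96 u{\left(8 \right)} = \left(-46\right) 96 \left(9 + 8^{2} + 10 \cdot 8\right) = - 4416 \left(9 + 64 + 80\right) = \left(-4416\right) 153 = -675648$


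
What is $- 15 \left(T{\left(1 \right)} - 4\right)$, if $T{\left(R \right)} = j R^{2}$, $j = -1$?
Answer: $75$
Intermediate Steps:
$T{\left(R \right)} = - R^{2}$
$- 15 \left(T{\left(1 \right)} - 4\right) = - 15 \left(- 1^{2} - 4\right) = - 15 \left(\left(-1\right) 1 - 4\right) = - 15 \left(-1 - 4\right) = \left(-15\right) \left(-5\right) = 75$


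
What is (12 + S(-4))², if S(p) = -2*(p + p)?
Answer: 784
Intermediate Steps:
S(p) = -4*p
(12 + S(-4))² = (12 - 4*(-4))² = (12 + 16)² = 28² = 784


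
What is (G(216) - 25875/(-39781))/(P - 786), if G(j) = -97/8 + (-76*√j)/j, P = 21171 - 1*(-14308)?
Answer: -3651757/11040977864 - 19*√6/312237 ≈ -0.00047980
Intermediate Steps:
P = 35479 (P = 21171 + 14308 = 35479)
G(j) = -97/8 - 76/√j (G(j) = -97*⅛ - 76/√j = -97/8 - 76/√j)
(G(216) - 25875/(-39781))/(P - 786) = ((-97/8 - 19*√6/9) - 25875/(-39781))/(35479 - 786) = ((-97/8 - 19*√6/9) - 25875*(-1/39781))/34693 = ((-97/8 - 19*√6/9) + 25875/39781)*(1/34693) = (-3651757/318248 - 19*√6/9)*(1/34693) = -3651757/11040977864 - 19*√6/312237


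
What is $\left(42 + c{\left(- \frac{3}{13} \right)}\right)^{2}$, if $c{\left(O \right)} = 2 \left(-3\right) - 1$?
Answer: $1225$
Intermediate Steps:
$c{\left(O \right)} = -7$ ($c{\left(O \right)} = -6 - 1 = -7$)
$\left(42 + c{\left(- \frac{3}{13} \right)}\right)^{2} = \left(42 - 7\right)^{2} = 35^{2} = 1225$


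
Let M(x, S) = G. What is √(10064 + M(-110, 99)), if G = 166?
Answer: √10230 ≈ 101.14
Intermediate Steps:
M(x, S) = 166
√(10064 + M(-110, 99)) = √(10064 + 166) = √10230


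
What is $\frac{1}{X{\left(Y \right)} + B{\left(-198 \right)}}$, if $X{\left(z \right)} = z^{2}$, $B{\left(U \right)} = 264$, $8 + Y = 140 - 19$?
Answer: $\frac{1}{13033} \approx 7.6728 \cdot 10^{-5}$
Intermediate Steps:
$Y = 113$ ($Y = -8 + \left(140 - 19\right) = -8 + 121 = 113$)
$\frac{1}{X{\left(Y \right)} + B{\left(-198 \right)}} = \frac{1}{113^{2} + 264} = \frac{1}{12769 + 264} = \frac{1}{13033}$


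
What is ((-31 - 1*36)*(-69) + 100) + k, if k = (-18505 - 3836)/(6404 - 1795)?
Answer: 1976906/419 ≈ 4718.2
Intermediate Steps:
k = -2031/419 (k = -22341/4609 = -22341*1/4609 = -2031/419 ≈ -4.8473)
((-31 - 1*36)*(-69) + 100) + k = ((-31 - 1*36)*(-69) + 100) - 2031/419 = ((-31 - 36)*(-69) + 100) - 2031/419 = (-67*(-69) + 100) - 2031/419 = (4623 + 100) - 2031/419 = 4723 - 2031/419 = 1976906/419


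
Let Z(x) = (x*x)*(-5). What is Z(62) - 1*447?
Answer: -19667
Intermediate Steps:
Z(x) = -5*x**2 (Z(x) = x**2*(-5) = -5*x**2)
Z(62) - 1*447 = -5*62**2 - 1*447 = -5*3844 - 447 = -19220 - 447 = -19667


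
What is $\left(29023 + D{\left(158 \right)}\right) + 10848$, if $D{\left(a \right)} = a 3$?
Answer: $40345$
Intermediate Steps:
$D{\left(a \right)} = 3 a$
$\left(29023 + D{\left(158 \right)}\right) + 10848 = \left(29023 + 3 \cdot 158\right) + 10848 = \left(29023 + 474\right) + 10848 = 29497 + 10848 = 40345$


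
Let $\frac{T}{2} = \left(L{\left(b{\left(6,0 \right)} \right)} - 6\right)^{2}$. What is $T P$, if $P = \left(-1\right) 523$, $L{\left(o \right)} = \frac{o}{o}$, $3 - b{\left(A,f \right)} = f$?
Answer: $-26150$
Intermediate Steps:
$b{\left(A,f \right)} = 3 - f$
$L{\left(o \right)} = 1$
$T = 50$ ($T = 2 \left(1 - 6\right)^{2} = 2 \left(-5\right)^{2} = 2 \cdot 25 = 50$)
$P = -523$
$T P = 50 \left(-523\right) = -26150$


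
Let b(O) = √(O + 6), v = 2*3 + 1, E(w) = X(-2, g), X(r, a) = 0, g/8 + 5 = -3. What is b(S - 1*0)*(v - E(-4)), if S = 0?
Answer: 7*√6 ≈ 17.146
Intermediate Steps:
g = -64 (g = -40 + 8*(-3) = -40 - 24 = -64)
E(w) = 0
v = 7 (v = 6 + 1 = 7)
b(O) = √(6 + O)
b(S - 1*0)*(v - E(-4)) = √(6 + (0 - 1*0))*(7 - 1*0) = √(6 + (0 + 0))*(7 + 0) = √(6 + 0)*7 = √6*7 = 7*√6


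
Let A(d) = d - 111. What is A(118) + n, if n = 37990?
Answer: 37997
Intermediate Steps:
A(d) = -111 + d
A(118) + n = (-111 + 118) + 37990 = 7 + 37990 = 37997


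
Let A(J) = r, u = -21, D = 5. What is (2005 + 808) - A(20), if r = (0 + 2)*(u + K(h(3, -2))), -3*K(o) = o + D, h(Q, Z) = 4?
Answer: 2861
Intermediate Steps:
K(o) = -5/3 - o/3 (K(o) = -(o + 5)/3 = -(5 + o)/3 = -5/3 - o/3)
r = -48 (r = (0 + 2)*(-21 + (-5/3 - 1/3*4)) = 2*(-21 + (-5/3 - 4/3)) = 2*(-21 - 3) = 2*(-24) = -48)
A(J) = -48
(2005 + 808) - A(20) = (2005 + 808) - 1*(-48) = 2813 + 48 = 2861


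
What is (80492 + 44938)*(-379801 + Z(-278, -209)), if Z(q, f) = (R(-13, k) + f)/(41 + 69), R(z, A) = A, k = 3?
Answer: -524025417588/11 ≈ -4.7639e+10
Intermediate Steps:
Z(q, f) = 3/110 + f/110 (Z(q, f) = (3 + f)/(41 + 69) = (3 + f)/110 = (3 + f)*(1/110) = 3/110 + f/110)
(80492 + 44938)*(-379801 + Z(-278, -209)) = (80492 + 44938)*(-379801 + (3/110 + (1/110)*(-209))) = 125430*(-379801 + (3/110 - 19/10)) = 125430*(-379801 - 103/55) = 125430*(-20889158/55) = -524025417588/11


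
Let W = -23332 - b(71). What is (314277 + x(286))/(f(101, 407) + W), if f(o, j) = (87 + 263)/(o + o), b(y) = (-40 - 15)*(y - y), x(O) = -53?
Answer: -31736624/2356357 ≈ -13.469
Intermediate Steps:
b(y) = 0 (b(y) = -55*0 = 0)
f(o, j) = 175/o (f(o, j) = 350/((2*o)) = 350*(1/(2*o)) = 175/o)
W = -23332 (W = -23332 - 1*0 = -23332 + 0 = -23332)
(314277 + x(286))/(f(101, 407) + W) = (314277 - 53)/(175/101 - 23332) = 314224/(175*(1/101) - 23332) = 314224/(175/101 - 23332) = 314224/(-2356357/101) = 314224*(-101/2356357) = -31736624/2356357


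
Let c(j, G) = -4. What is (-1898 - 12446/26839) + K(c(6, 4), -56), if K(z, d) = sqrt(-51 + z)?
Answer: -50952868/26839 + I*sqrt(55) ≈ -1898.5 + 7.4162*I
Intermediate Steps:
(-1898 - 12446/26839) + K(c(6, 4), -56) = (-1898 - 12446/26839) + sqrt(-51 - 4) = (-1898 - 12446*1/26839) + sqrt(-55) = (-1898 - 12446/26839) + I*sqrt(55) = -50952868/26839 + I*sqrt(55)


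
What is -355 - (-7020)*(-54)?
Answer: -379435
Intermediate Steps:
-355 - (-7020)*(-54) = -355 - 1404*270 = -355 - 379080 = -379435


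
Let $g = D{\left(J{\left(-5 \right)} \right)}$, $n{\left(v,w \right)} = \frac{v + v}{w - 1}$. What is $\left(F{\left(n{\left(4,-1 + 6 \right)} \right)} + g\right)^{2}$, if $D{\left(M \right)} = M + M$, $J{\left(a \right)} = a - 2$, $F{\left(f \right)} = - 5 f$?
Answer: $576$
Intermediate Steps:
$n{\left(v,w \right)} = \frac{2 v}{-1 + w}$
$J{\left(a \right)} = -2 + a$ ($J{\left(a \right)} = a - 2 = -2 + a$)
$D{\left(M \right)} = 2 M$
$g = -14$ ($g = 2 \left(-2 - 5\right) = 2 \left(-7\right) = -14$)
$\left(F{\left(n{\left(4,-1 + 6 \right)} \right)} + g\right)^{2} = \left(- 5 \cdot 2 \cdot 4 \frac{1}{-1 + \left(-1 + 6\right)} - 14\right)^{2} = \left(- 5 \cdot 2 \cdot 4 \frac{1}{-1 + 5} - 14\right)^{2} = \left(- 5 \cdot 2 \cdot 4 \cdot \frac{1}{4} - 14\right)^{2} = \left(\left(-5\right) 2 - 14\right)^{2} = \left(-10 - 14\right)^{2} = \left(-24\right)^{2} = 576$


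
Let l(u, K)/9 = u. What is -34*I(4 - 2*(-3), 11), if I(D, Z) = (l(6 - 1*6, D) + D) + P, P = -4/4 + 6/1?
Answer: -510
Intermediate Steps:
l(u, K) = 9*u
P = 5 (P = -4*¼ + 6*1 = -1 + 6 = 5)
I(D, Z) = 5 + D (I(D, Z) = (9*(6 - 1*6) + D) + 5 = (9*(6 - 6) + D) + 5 = (9*0 + D) + 5 = (0 + D) + 5 = D + 5 = 5 + D)
-34*I(4 - 2*(-3), 11) = -34*(5 + (4 - 2*(-3))) = -34*(5 + (4 + 6)) = -34*(5 + 10) = -34*15 = -510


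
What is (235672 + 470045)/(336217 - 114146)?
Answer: 705717/222071 ≈ 3.1779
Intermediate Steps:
(235672 + 470045)/(336217 - 114146) = 705717/222071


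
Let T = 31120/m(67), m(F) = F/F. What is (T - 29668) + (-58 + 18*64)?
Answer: 2546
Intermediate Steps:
m(F) = 1
T = 31120 (T = 31120/1 = 31120*1 = 31120)
(T - 29668) + (-58 + 18*64) = (31120 - 29668) + (-58 + 18*64) = 1452 + (-58 + 1152) = 1452 + 1094 = 2546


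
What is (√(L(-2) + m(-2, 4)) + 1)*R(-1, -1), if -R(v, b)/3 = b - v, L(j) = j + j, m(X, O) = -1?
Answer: 0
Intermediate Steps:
L(j) = 2*j
R(v, b) = -3*b + 3*v (R(v, b) = -3*(b - v) = -3*b + 3*v)
(√(L(-2) + m(-2, 4)) + 1)*R(-1, -1) = (√(2*(-2) - 1) + 1)*(-3*(-1) + 3*(-1)) = (√(-4 - 1) + 1)*(3 - 3) = (√(-5) + 1)*0 = (I*√5 + 1)*0 = (1 + I*√5)*0 = 0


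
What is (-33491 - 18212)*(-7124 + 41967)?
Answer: -1801487629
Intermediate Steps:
(-33491 - 18212)*(-7124 + 41967) = -51703*34843 = -1801487629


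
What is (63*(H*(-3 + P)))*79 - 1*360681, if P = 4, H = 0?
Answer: -360681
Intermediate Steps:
(63*(H*(-3 + P)))*79 - 1*360681 = (63*(0*(-3 + 4)))*79 - 1*360681 = (63*(0*1))*79 - 360681 = (63*0)*79 - 360681 = 0*79 - 360681 = 0 - 360681 = -360681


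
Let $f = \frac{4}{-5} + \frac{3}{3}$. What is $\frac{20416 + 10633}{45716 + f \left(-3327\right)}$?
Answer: $\frac{155245}{225253} \approx 0.6892$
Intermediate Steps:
$f = \frac{1}{5}$ ($f = 4 \left(- \frac{1}{5}\right) + 3 \cdot \frac{1}{3} = - \frac{4}{5} + 1 = \frac{1}{5} \approx 0.2$)
$\frac{20416 + 10633}{45716 + f \left(-3327\right)} = \frac{20416 + 10633}{45716 + \frac{1}{5} \left(-3327\right)} = \frac{31049}{45716 - \frac{3327}{5}} = \frac{31049}{\frac{225253}{5}} = 31049 \cdot \frac{5}{225253} = \frac{155245}{225253}$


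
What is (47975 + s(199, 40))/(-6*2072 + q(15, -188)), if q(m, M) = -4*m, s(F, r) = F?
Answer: -8029/2082 ≈ -3.8564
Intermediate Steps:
(47975 + s(199, 40))/(-6*2072 + q(15, -188)) = (47975 + 199)/(-6*2072 - 4*15) = 48174/(-12432 - 60) = 48174/(-12492) = 48174*(-1/12492) = -8029/2082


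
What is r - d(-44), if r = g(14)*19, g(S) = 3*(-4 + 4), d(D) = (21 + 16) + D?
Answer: 7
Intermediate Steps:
d(D) = 37 + D
g(S) = 0 (g(S) = 3*0 = 0)
r = 0 (r = 0*19 = 0)
r - d(-44) = 0 - (37 - 44) = 0 - 1*(-7) = 0 + 7 = 7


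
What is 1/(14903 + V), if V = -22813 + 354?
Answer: -1/7556 ≈ -0.00013235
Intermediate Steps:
V = -22459
1/(14903 + V) = 1/(14903 - 22459) = 1/(-7556) = -1/7556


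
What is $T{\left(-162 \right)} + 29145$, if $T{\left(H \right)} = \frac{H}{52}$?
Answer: $\frac{757689}{26} \approx 29142.0$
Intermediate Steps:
$T{\left(H \right)} = \frac{H}{52}$ ($T{\left(H \right)} = H \frac{1}{52} = \frac{H}{52}$)
$T{\left(-162 \right)} + 29145 = \frac{1}{52} \left(-162\right) + 29145 = - \frac{81}{26} + 29145 = \frac{757689}{26}$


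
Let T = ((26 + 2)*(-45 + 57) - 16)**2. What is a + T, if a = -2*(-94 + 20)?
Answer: 102548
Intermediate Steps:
a = 148 (a = -2*(-74) = 148)
T = 102400 (T = (28*12 - 16)**2 = (336 - 16)**2 = 320**2 = 102400)
a + T = 148 + 102400 = 102548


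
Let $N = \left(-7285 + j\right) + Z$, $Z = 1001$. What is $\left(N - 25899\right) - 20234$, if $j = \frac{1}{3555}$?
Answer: $- \frac{186342434}{3555} \approx -52417.0$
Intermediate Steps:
$j = \frac{1}{3555} \approx 0.00028129$
$N = - \frac{22339619}{3555}$ ($N = \left(-7285 + \frac{1}{3555}\right) + 1001 = - \frac{25898174}{3555} + 1001 = - \frac{22339619}{3555} \approx -6284.0$)
$\left(N - 25899\right) - 20234 = \left(- \frac{22339619}{3555} - 25899\right) - 20234 = - \frac{114410564}{3555} - 20234 = - \frac{186342434}{3555}$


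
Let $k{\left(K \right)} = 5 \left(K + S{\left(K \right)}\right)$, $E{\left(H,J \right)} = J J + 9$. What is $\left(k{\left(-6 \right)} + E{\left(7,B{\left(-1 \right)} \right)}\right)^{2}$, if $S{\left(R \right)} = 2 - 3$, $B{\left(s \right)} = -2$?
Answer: $484$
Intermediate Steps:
$S{\left(R \right)} = -1$
$E{\left(H,J \right)} = 9 + J^{2}$ ($E{\left(H,J \right)} = J^{2} + 9 = 9 + J^{2}$)
$k{\left(K \right)} = -5 + 5 K$ ($k{\left(K \right)} = 5 \left(K - 1\right) = 5 \left(-1 + K\right) = -5 + 5 K$)
$\left(k{\left(-6 \right)} + E{\left(7,B{\left(-1 \right)} \right)}\right)^{2} = \left(\left(-5 + 5 \left(-6\right)\right) + \left(9 + \left(-2\right)^{2}\right)\right)^{2} = \left(\left(-5 - 30\right) + \left(9 + 4\right)\right)^{2} = \left(-35 + 13\right)^{2} = \left(-22\right)^{2} = 484$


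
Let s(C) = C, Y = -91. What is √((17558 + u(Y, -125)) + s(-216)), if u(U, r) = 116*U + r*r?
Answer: √22411 ≈ 149.70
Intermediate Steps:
u(U, r) = r² + 116*U (u(U, r) = 116*U + r² = r² + 116*U)
√((17558 + u(Y, -125)) + s(-216)) = √((17558 + ((-125)² + 116*(-91))) - 216) = √((17558 + (15625 - 10556)) - 216) = √((17558 + 5069) - 216) = √(22627 - 216) = √22411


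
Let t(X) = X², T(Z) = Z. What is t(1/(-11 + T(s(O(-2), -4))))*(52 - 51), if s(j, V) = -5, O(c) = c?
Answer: 1/256 ≈ 0.0039063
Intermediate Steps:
t(1/(-11 + T(s(O(-2), -4))))*(52 - 51) = (1/(-11 - 5))²*(52 - 51) = (1/(-16))²*1 = (-1/16)²*1 = (1/256)*1 = 1/256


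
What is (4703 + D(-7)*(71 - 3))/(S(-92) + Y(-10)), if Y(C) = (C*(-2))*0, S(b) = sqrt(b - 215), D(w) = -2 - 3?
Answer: -4363*I*sqrt(307)/307 ≈ -249.01*I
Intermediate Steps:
D(w) = -5
S(b) = sqrt(-215 + b)
Y(C) = 0 (Y(C) = -2*C*0 = 0)
(4703 + D(-7)*(71 - 3))/(S(-92) + Y(-10)) = (4703 - 5*(71 - 3))/(sqrt(-215 - 92) + 0) = (4703 - 5*68)/(sqrt(-307) + 0) = (4703 - 340)/(I*sqrt(307) + 0) = 4363/((I*sqrt(307))) = 4363*(-I*sqrt(307)/307) = -4363*I*sqrt(307)/307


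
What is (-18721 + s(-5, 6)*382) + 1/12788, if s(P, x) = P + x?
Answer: -234519131/12788 ≈ -18339.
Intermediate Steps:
(-18721 + s(-5, 6)*382) + 1/12788 = (-18721 + (-5 + 6)*382) + 1/12788 = (-18721 + 1*382) + 1/12788 = (-18721 + 382) + 1/12788 = -18339 + 1/12788 = -234519131/12788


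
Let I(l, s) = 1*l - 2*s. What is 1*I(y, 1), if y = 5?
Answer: 3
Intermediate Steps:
I(l, s) = l - 2*s
1*I(y, 1) = 1*(5 - 2*1) = 1*(5 - 2) = 1*3 = 3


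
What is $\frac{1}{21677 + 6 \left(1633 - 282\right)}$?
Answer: $\frac{1}{29783} \approx 3.3576 \cdot 10^{-5}$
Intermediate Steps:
$\frac{1}{21677 + 6 \left(1633 - 282\right)} = \frac{1}{21677 + 6 \cdot 1351} = \frac{1}{21677 + 8106} = \frac{1}{29783}$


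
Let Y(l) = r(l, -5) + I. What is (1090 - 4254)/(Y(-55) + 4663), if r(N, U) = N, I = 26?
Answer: -226/331 ≈ -0.68278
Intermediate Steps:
Y(l) = 26 + l (Y(l) = l + 26 = 26 + l)
(1090 - 4254)/(Y(-55) + 4663) = (1090 - 4254)/((26 - 55) + 4663) = -3164/(-29 + 4663) = -3164/4634 = -3164*1/4634 = -226/331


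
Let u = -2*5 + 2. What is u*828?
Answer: -6624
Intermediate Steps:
u = -8 (u = -10 + 2 = -8)
u*828 = -8*828 = -6624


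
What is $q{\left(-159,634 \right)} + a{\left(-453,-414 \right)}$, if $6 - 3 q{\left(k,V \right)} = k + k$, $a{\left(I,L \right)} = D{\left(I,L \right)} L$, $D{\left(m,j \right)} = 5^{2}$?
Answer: $-10242$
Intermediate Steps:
$D{\left(m,j \right)} = 25$
$a{\left(I,L \right)} = 25 L$
$q{\left(k,V \right)} = 2 - \frac{2 k}{3}$ ($q{\left(k,V \right)} = 2 - \frac{k + k}{3} = 2 - \frac{2 k}{3}$)
$q{\left(-159,634 \right)} + a{\left(-453,-414 \right)} = \left(2 - -106\right) + 25 \left(-414\right) = \left(2 + 106\right) - 10350 = 108 - 10350 = -10242$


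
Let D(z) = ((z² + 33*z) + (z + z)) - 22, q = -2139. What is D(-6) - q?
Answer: 1943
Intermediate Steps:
D(z) = -22 + z² + 35*z (D(z) = ((z² + 33*z) + 2*z) - 22 = (z² + 35*z) - 22 = -22 + z² + 35*z)
D(-6) - q = (-22 + (-6)² + 35*(-6)) - 1*(-2139) = (-22 + 36 - 210) + 2139 = -196 + 2139 = 1943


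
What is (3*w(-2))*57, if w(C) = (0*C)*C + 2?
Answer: 342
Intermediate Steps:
w(C) = 2 (w(C) = 0*C + 2 = 0 + 2 = 2)
(3*w(-2))*57 = (3*2)*57 = 6*57 = 342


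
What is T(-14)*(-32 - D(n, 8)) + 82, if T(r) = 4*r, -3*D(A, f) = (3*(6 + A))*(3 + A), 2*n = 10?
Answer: -3054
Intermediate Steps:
n = 5 (n = (½)*10 = 5)
D(A, f) = -(3 + A)*(18 + 3*A)/3 (D(A, f) = -3*(6 + A)*(3 + A)/3 = -(18 + 3*A)*(3 + A)/3 = -(3 + A)*(18 + 3*A)/3)
T(-14)*(-32 - D(n, 8)) + 82 = (4*(-14))*(-32 - (-18 - 1*5² - 9*5)) + 82 = -56*(-32 - (-18 - 1*25 - 45)) + 82 = -56*(-32 - (-18 - 25 - 45)) + 82 = -56*(-32 - 1*(-88)) + 82 = -56*(-32 + 88) + 82 = -56*56 + 82 = -3136 + 82 = -3054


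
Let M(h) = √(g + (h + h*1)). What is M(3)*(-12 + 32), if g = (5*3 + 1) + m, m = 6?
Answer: 40*√7 ≈ 105.83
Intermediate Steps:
g = 22 (g = (5*3 + 1) + 6 = (15 + 1) + 6 = 16 + 6 = 22)
M(h) = √(22 + 2*h) (M(h) = √(22 + (h + h*1)) = √(22 + (h + h)) = √(22 + 2*h))
M(3)*(-12 + 32) = √(22 + 2*3)*(-12 + 32) = √(22 + 6)*20 = √28*20 = (2*√7)*20 = 40*√7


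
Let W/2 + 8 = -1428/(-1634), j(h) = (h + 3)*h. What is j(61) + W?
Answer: 3177924/817 ≈ 3889.7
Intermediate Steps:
j(h) = h*(3 + h) (j(h) = (3 + h)*h = h*(3 + h))
W = -11644/817 (W = -16 + 2*(-1428/(-1634)) = -16 + 2*(-1428*(-1/1634)) = -16 + 2*(714/817) = -16 + 1428/817 = -11644/817 ≈ -14.252)
j(61) + W = 61*(3 + 61) - 11644/817 = 61*64 - 11644/817 = 3904 - 11644/817 = 3177924/817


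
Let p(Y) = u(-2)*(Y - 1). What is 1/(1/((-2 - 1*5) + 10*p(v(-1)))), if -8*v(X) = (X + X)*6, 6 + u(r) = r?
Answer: -47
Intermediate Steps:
u(r) = -6 + r
v(X) = -3*X/2 (v(X) = -(X + X)*6/8 = -2*X*6/8 = -3*X/2)
p(Y) = 8 - 8*Y (p(Y) = (-6 - 2)*(Y - 1) = -8*(-1 + Y) = 8 - 8*Y)
1/(1/((-2 - 1*5) + 10*p(v(-1)))) = 1/(1/((-2 - 1*5) + 10*(8 - (-12)*(-1)))) = 1/(1/((-2 - 5) + 10*(8 - 8*3/2))) = 1/(1/(-7 + 10*(8 - 12))) = 1/(1/(-7 + 10*(-4))) = 1/(1/(-7 - 40)) = 1/(1/(-47)) = 1/(-1/47) = -47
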